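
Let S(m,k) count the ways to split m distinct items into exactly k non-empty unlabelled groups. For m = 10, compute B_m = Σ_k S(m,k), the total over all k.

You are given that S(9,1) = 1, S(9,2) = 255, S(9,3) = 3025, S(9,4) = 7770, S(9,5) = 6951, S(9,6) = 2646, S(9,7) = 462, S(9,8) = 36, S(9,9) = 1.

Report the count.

115975

r10: T_10,1=1×1+0=1; T_10,2=2×255+1=511; T_10,3=3×3025+255=9330; T_10,4=4×7770+3025=34105; T_10,5=5×6951+7770=42525; T_10,6=6×2646+6951=22827; T_10,7=7×462+2646=5880; T_10,8=8×36+462=750; T_10,9=9×1+36=45; T_10,10=10×0+1=1
B_10 = ΣS(10,k) = 1+511+9330+34105+42525+22827+5880+750+45+1 = 115975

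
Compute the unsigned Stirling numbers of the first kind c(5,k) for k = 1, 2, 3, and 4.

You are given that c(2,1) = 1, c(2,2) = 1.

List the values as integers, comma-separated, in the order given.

24, 50, 35, 10

r3: T_3,1=2×1+0=2; T_3,2=2×1+1=3; T_3,3=2×0+1=1
r4: T_4,1=3×2+0=6; T_4,2=3×3+2=11; T_4,3=3×1+3=6; T_4,4=3×0+1=1
r5: T_5,1=4×6+0=24; T_5,2=4×11+6=50; T_5,3=4×6+11=35; T_5,4=4×1+6=10
Read c(5,1) = 24, c(5,2) = 50, c(5,3) = 35, c(5,4) = 10.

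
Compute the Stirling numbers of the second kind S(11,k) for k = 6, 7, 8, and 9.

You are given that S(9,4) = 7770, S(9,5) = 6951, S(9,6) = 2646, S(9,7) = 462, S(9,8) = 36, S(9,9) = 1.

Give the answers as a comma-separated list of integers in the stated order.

179487, 63987, 11880, 1155

@10  (10,5):6951·5+7770→42525, (10,6):2646·6+6951→22827, (10,7):462·7+2646→5880, (10,8):36·8+462→750, (10,9):1·9+36→45
@11  (11,6):22827·6+42525→179487, (11,7):5880·7+22827→63987, (11,8):750·8+5880→11880, (11,9):45·9+750→1155
Read S(11,6) = 179487, S(11,7) = 63987, S(11,8) = 11880, S(11,9) = 1155.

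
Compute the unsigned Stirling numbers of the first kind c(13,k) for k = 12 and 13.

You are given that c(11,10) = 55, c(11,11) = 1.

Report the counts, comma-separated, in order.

r12: T_12,11=11×1+55=66; T_12,12=11×0+1=1
r13: T_13,12=12×1+66=78; T_13,13=12×0+1=1
Read c(13,12) = 78, c(13,13) = 1.

78, 1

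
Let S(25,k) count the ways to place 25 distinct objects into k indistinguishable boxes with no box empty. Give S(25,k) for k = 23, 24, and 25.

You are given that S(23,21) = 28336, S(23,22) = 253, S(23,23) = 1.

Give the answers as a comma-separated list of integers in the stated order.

@24  (24,22):253·22+28336→33902, (24,23):1·23+253→276, (24,24):0·24+1→1
@25  (25,23):276·23+33902→40250, (25,24):1·24+276→300, (25,25):0·25+1→1
Read S(25,23) = 40250, S(25,24) = 300, S(25,25) = 1.

40250, 300, 1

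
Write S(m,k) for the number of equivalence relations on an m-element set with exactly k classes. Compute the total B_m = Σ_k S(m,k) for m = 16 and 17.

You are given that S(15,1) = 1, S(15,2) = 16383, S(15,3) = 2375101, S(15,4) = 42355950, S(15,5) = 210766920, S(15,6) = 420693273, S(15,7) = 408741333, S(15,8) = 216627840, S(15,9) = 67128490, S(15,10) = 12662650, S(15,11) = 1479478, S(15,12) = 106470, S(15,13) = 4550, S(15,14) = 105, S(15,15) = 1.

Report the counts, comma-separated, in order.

i=16: T(16,1)=0+1·1=1 | T(16,2)=1+2·16383=32767 | T(16,3)=16383+3·2375101=7141686 | T(16,4)=2375101+4·42355950=171798901 | T(16,5)=42355950+5·210766920=1096190550 | T(16,6)=210766920+6·420693273=2734926558 | T(16,7)=420693273+7·408741333=3281882604 | T(16,8)=408741333+8·216627840=2141764053 | T(16,9)=216627840+9·67128490=820784250 | T(16,10)=67128490+10·12662650=193754990 | T(16,11)=12662650+11·1479478=28936908 | T(16,12)=1479478+12·106470=2757118 | T(16,13)=106470+13·4550=165620 | T(16,14)=4550+14·105=6020 | T(16,15)=105+15·1=120 | T(16,16)=1+16·0=1
i=17: T(17,1)=0+1·1=1 | T(17,2)=1+2·32767=65535 | T(17,3)=32767+3·7141686=21457825 | T(17,4)=7141686+4·171798901=694337290 | T(17,5)=171798901+5·1096190550=5652751651 | T(17,6)=1096190550+6·2734926558=17505749898 | T(17,7)=2734926558+7·3281882604=25708104786 | T(17,8)=3281882604+8·2141764053=20415995028 | T(17,9)=2141764053+9·820784250=9528822303 | T(17,10)=820784250+10·193754990=2758334150 | T(17,11)=193754990+11·28936908=512060978 | T(17,12)=28936908+12·2757118=62022324 | T(17,13)=2757118+13·165620=4910178 | T(17,14)=165620+14·6020=249900 | T(17,15)=6020+15·120=7820 | T(17,16)=120+16·1=136 | T(17,17)=1+17·0=1
B_16 = ΣS(16,k) = 1+32767+7141686+171798901+1096190550+2734926558+3281882604+2141764053+820784250+193754990+28936908+2757118+165620+6020+120+1 = 10480142147
B_17 = ΣS(17,k) = 1+65535+21457825+694337290+5652751651+17505749898+25708104786+20415995028+9528822303+2758334150+512060978+62022324+4910178+249900+7820+136+1 = 82864869804

10480142147, 82864869804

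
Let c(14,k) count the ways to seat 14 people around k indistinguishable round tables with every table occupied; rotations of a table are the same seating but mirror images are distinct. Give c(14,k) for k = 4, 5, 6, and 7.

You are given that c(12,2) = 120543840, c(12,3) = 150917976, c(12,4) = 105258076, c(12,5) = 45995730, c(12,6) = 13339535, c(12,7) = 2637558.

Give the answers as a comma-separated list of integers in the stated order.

20313753096, 9957703756, 3336118786, 790943153

@13  (13,3):150917976·12+120543840→1931559552, (13,4):105258076·12+150917976→1414014888, (13,5):45995730·12+105258076→657206836, (13,6):13339535·12+45995730→206070150, (13,7):2637558·12+13339535→44990231
@14  (14,4):1414014888·13+1931559552→20313753096, (14,5):657206836·13+1414014888→9957703756, (14,6):206070150·13+657206836→3336118786, (14,7):44990231·13+206070150→790943153
Read c(14,4) = 20313753096, c(14,5) = 9957703756, c(14,6) = 3336118786, c(14,7) = 790943153.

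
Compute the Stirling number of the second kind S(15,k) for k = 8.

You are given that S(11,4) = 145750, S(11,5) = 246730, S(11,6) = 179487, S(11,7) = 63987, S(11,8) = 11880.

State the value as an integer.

i=12: T(12,5)=145750+5·246730=1379400 | T(12,6)=246730+6·179487=1323652 | T(12,7)=179487+7·63987=627396 | T(12,8)=63987+8·11880=159027
i=13: T(13,6)=1379400+6·1323652=9321312 | T(13,7)=1323652+7·627396=5715424 | T(13,8)=627396+8·159027=1899612
i=14: T(14,7)=9321312+7·5715424=49329280 | T(14,8)=5715424+8·1899612=20912320
i=15: T(15,8)=49329280+8·20912320=216627840
Read S(15,8) = 216627840.

216627840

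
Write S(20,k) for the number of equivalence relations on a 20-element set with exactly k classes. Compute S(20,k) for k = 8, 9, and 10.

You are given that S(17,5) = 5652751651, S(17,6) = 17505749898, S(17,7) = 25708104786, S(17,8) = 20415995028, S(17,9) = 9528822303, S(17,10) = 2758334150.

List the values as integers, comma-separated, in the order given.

15170932662679, 12011282644725, 5917584964655

row 18: T[18][6]=6·17505749898+5652751651=110687251039  T[18][7]=7·25708104786+17505749898=197462483400  T[18][8]=8·20415995028+25708104786=189036065010  T[18][9]=9·9528822303+20415995028=106175395755  T[18][10]=10·2758334150+9528822303=37112163803
row 19: T[19][7]=7·197462483400+110687251039=1492924634839  T[19][8]=8·189036065010+197462483400=1709751003480  T[19][9]=9·106175395755+189036065010=1144614626805  T[19][10]=10·37112163803+106175395755=477297033785
row 20: T[20][8]=8·1709751003480+1492924634839=15170932662679  T[20][9]=9·1144614626805+1709751003480=12011282644725  T[20][10]=10·477297033785+1144614626805=5917584964655
Read S(20,8) = 15170932662679, S(20,9) = 12011282644725, S(20,10) = 5917584964655.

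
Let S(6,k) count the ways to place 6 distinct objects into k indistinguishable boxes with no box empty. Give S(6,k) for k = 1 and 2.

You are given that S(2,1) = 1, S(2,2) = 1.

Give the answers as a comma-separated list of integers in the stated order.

1, 31

@3  (3,1):1·1+0→1, (3,2):1·2+1→3
@4  (4,1):1·1+0→1, (4,2):3·2+1→7
@5  (5,1):1·1+0→1, (5,2):7·2+1→15
@6  (6,1):1·1+0→1, (6,2):15·2+1→31
Read S(6,1) = 1, S(6,2) = 31.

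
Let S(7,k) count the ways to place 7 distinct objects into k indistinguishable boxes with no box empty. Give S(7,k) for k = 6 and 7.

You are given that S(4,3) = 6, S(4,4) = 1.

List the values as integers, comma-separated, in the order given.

i=5: T(5,4)=6+4·1=10 | T(5,5)=1+5·0=1
i=6: T(6,5)=10+5·1=15 | T(6,6)=1+6·0=1
i=7: T(7,6)=15+6·1=21 | T(7,7)=1+7·0=1
Read S(7,6) = 21, S(7,7) = 1.

21, 1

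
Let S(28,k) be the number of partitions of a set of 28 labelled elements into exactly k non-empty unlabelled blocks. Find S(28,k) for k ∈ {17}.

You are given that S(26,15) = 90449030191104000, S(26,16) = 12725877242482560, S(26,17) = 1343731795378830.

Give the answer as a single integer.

r27: T_27,16=16×12725877242482560+90449030191104000=294063066070824960; T_27,17=17×1343731795378830+12725877242482560=35569317763922670
r28: T_28,17=17×35569317763922670+294063066070824960=898741468057510350
Read S(28,17) = 898741468057510350.

898741468057510350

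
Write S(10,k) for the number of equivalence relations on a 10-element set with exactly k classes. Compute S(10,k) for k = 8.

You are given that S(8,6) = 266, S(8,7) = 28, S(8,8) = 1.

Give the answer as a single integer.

i=9: T(9,7)=266+7·28=462 | T(9,8)=28+8·1=36
i=10: T(10,8)=462+8·36=750
Read S(10,8) = 750.

750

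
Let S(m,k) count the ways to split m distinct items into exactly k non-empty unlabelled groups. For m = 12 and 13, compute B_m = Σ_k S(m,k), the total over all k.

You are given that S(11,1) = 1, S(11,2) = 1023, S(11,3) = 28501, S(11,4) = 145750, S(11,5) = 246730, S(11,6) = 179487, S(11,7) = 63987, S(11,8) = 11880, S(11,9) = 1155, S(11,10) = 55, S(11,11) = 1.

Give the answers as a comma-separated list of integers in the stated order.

@12  (12,1):1·1+0→1, (12,2):1023·2+1→2047, (12,3):28501·3+1023→86526, (12,4):145750·4+28501→611501, (12,5):246730·5+145750→1379400, (12,6):179487·6+246730→1323652, (12,7):63987·7+179487→627396, (12,8):11880·8+63987→159027, (12,9):1155·9+11880→22275, (12,10):55·10+1155→1705, (12,11):1·11+55→66, (12,12):0·12+1→1
@13  (13,1):1·1+0→1, (13,2):2047·2+1→4095, (13,3):86526·3+2047→261625, (13,4):611501·4+86526→2532530, (13,5):1379400·5+611501→7508501, (13,6):1323652·6+1379400→9321312, (13,7):627396·7+1323652→5715424, (13,8):159027·8+627396→1899612, (13,9):22275·9+159027→359502, (13,10):1705·10+22275→39325, (13,11):66·11+1705→2431, (13,12):1·12+66→78, (13,13):0·13+1→1
B_12 = ΣS(12,k) = 1+2047+86526+611501+1379400+1323652+627396+159027+22275+1705+66+1 = 4213597
B_13 = ΣS(13,k) = 1+4095+261625+2532530+7508501+9321312+5715424+1899612+359502+39325+2431+78+1 = 27644437

4213597, 27644437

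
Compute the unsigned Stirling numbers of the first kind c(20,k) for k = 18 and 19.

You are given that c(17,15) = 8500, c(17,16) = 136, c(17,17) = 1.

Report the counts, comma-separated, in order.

i=18: T(18,16)=8500+17·136=10812 | T(18,17)=136+17·1=153 | T(18,18)=1+17·0=1
i=19: T(19,17)=10812+18·153=13566 | T(19,18)=153+18·1=171 | T(19,19)=1+18·0=1
i=20: T(20,18)=13566+19·171=16815 | T(20,19)=171+19·1=190
Read c(20,18) = 16815, c(20,19) = 190.

16815, 190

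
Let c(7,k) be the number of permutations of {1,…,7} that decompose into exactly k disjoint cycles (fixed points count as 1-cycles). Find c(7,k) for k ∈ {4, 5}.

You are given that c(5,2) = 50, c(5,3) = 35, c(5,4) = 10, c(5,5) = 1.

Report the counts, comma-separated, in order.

735, 175

row 6: T[6][3]=5·35+50=225  T[6][4]=5·10+35=85  T[6][5]=5·1+10=15
row 7: T[7][4]=6·85+225=735  T[7][5]=6·15+85=175
Read c(7,4) = 735, c(7,5) = 175.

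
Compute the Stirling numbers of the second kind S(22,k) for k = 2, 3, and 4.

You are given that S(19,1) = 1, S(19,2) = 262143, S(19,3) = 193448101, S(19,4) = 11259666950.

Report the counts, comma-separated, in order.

i=20: T(20,1)=0+1·1=1 | T(20,2)=1+2·262143=524287 | T(20,3)=262143+3·193448101=580606446 | T(20,4)=193448101+4·11259666950=45232115901
i=21: T(21,1)=0+1·1=1 | T(21,2)=1+2·524287=1048575 | T(21,3)=524287+3·580606446=1742343625 | T(21,4)=580606446+4·45232115901=181509070050
i=22: T(22,2)=1+2·1048575=2097151 | T(22,3)=1048575+3·1742343625=5228079450 | T(22,4)=1742343625+4·181509070050=727778623825
Read S(22,2) = 2097151, S(22,3) = 5228079450, S(22,4) = 727778623825.

2097151, 5228079450, 727778623825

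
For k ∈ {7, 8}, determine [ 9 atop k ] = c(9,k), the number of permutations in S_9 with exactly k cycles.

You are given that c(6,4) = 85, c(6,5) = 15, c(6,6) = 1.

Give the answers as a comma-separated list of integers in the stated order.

546, 36

r7: T_7,5=6×15+85=175; T_7,6=6×1+15=21; T_7,7=6×0+1=1
r8: T_8,6=7×21+175=322; T_8,7=7×1+21=28; T_8,8=7×0+1=1
r9: T_9,7=8×28+322=546; T_9,8=8×1+28=36
Read c(9,7) = 546, c(9,8) = 36.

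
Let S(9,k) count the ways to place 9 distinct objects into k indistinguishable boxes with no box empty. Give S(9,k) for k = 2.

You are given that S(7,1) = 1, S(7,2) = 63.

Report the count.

[8] T[8,1]:1*1+0=1 · T[8,2]:2*63+1=127
[9] T[9,2]:2*127+1=255
Read S(9,2) = 255.

255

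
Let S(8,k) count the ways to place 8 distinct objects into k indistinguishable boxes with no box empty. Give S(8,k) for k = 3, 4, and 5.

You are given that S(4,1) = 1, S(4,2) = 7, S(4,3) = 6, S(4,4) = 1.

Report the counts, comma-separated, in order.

row 5: T[5][1]=1·1+0=1  T[5][2]=2·7+1=15  T[5][3]=3·6+7=25  T[5][4]=4·1+6=10  T[5][5]=5·0+1=1
row 6: T[6][1]=1·1+0=1  T[6][2]=2·15+1=31  T[6][3]=3·25+15=90  T[6][4]=4·10+25=65  T[6][5]=5·1+10=15
row 7: T[7][2]=2·31+1=63  T[7][3]=3·90+31=301  T[7][4]=4·65+90=350  T[7][5]=5·15+65=140
row 8: T[8][3]=3·301+63=966  T[8][4]=4·350+301=1701  T[8][5]=5·140+350=1050
Read S(8,3) = 966, S(8,4) = 1701, S(8,5) = 1050.

966, 1701, 1050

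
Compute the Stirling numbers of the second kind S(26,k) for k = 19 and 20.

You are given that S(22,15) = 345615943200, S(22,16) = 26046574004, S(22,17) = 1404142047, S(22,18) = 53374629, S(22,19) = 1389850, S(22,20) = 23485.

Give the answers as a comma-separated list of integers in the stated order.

row 23: T[23][16]=16·26046574004+345615943200=762361127264  T[23][17]=17·1404142047+26046574004=49916988803  T[23][18]=18·53374629+1404142047=2364885369  T[23][19]=19·1389850+53374629=79781779  T[23][20]=20·23485+1389850=1859550
row 24: T[24][17]=17·49916988803+762361127264=1610949936915  T[24][18]=18·2364885369+49916988803=92484925445  T[24][19]=19·79781779+2364885369=3880739170  T[24][20]=20·1859550+79781779=116972779
row 25: T[25][18]=18·92484925445+1610949936915=3275678594925  T[25][19]=19·3880739170+92484925445=166218969675  T[25][20]=20·116972779+3880739170=6220194750
row 26: T[26][19]=19·166218969675+3275678594925=6433839018750  T[26][20]=20·6220194750+166218969675=290622864675
Read S(26,19) = 6433839018750, S(26,20) = 290622864675.

6433839018750, 290622864675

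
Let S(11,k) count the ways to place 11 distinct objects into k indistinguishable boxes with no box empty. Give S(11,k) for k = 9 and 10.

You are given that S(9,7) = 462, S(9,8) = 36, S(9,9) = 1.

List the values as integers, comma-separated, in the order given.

[10] T[10,8]:8*36+462=750 · T[10,9]:9*1+36=45 · T[10,10]:10*0+1=1
[11] T[11,9]:9*45+750=1155 · T[11,10]:10*1+45=55
Read S(11,9) = 1155, S(11,10) = 55.

1155, 55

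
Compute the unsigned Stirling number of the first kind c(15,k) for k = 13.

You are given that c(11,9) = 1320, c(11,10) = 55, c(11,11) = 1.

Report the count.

r12: T_12,10=11×55+1320=1925; T_12,11=11×1+55=66; T_12,12=11×0+1=1
r13: T_13,11=12×66+1925=2717; T_13,12=12×1+66=78; T_13,13=12×0+1=1
r14: T_14,12=13×78+2717=3731; T_14,13=13×1+78=91
r15: T_15,13=14×91+3731=5005
Read c(15,13) = 5005.

5005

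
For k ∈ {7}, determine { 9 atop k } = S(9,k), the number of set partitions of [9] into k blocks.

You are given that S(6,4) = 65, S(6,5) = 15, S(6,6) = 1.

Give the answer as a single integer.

462

@7  (7,5):15·5+65→140, (7,6):1·6+15→21, (7,7):0·7+1→1
@8  (8,6):21·6+140→266, (8,7):1·7+21→28
@9  (9,7):28·7+266→462
Read S(9,7) = 462.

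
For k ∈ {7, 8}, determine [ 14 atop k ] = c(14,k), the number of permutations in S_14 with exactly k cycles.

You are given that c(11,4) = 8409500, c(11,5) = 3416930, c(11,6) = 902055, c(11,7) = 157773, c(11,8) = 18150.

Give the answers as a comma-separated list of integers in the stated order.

790943153, 135036473

i=12: T(12,5)=8409500+11·3416930=45995730 | T(12,6)=3416930+11·902055=13339535 | T(12,7)=902055+11·157773=2637558 | T(12,8)=157773+11·18150=357423
i=13: T(13,6)=45995730+12·13339535=206070150 | T(13,7)=13339535+12·2637558=44990231 | T(13,8)=2637558+12·357423=6926634
i=14: T(14,7)=206070150+13·44990231=790943153 | T(14,8)=44990231+13·6926634=135036473
Read c(14,7) = 790943153, c(14,8) = 135036473.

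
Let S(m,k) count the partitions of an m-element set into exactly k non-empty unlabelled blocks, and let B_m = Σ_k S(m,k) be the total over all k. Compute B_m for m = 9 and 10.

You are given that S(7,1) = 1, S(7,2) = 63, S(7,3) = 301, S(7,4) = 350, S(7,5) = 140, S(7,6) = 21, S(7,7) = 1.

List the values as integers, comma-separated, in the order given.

21147, 115975

@8  (8,1):1·1+0→1, (8,2):63·2+1→127, (8,3):301·3+63→966, (8,4):350·4+301→1701, (8,5):140·5+350→1050, (8,6):21·6+140→266, (8,7):1·7+21→28, (8,8):0·8+1→1
@9  (9,1):1·1+0→1, (9,2):127·2+1→255, (9,3):966·3+127→3025, (9,4):1701·4+966→7770, (9,5):1050·5+1701→6951, (9,6):266·6+1050→2646, (9,7):28·7+266→462, (9,8):1·8+28→36, (9,9):0·9+1→1
@10  (10,1):1·1+0→1, (10,2):255·2+1→511, (10,3):3025·3+255→9330, (10,4):7770·4+3025→34105, (10,5):6951·5+7770→42525, (10,6):2646·6+6951→22827, (10,7):462·7+2646→5880, (10,8):36·8+462→750, (10,9):1·9+36→45, (10,10):0·10+1→1
B_9 = ΣS(9,k) = 1+255+3025+7770+6951+2646+462+36+1 = 21147
B_10 = ΣS(10,k) = 1+511+9330+34105+42525+22827+5880+750+45+1 = 115975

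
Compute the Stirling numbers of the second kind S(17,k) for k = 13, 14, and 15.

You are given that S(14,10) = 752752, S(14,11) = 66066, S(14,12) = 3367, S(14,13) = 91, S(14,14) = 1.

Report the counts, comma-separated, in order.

4910178, 249900, 7820

[15] T[15,11]:11*66066+752752=1479478 · T[15,12]:12*3367+66066=106470 · T[15,13]:13*91+3367=4550 · T[15,14]:14*1+91=105 · T[15,15]:15*0+1=1
[16] T[16,12]:12*106470+1479478=2757118 · T[16,13]:13*4550+106470=165620 · T[16,14]:14*105+4550=6020 · T[16,15]:15*1+105=120
[17] T[17,13]:13*165620+2757118=4910178 · T[17,14]:14*6020+165620=249900 · T[17,15]:15*120+6020=7820
Read S(17,13) = 4910178, S(17,14) = 249900, S(17,15) = 7820.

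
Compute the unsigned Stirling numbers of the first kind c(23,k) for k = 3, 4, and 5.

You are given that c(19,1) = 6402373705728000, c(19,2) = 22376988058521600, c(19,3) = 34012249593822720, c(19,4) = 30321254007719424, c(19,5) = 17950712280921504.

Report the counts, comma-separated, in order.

[20] T[20,1]:19*6402373705728000+0=121645100408832000 · T[20,2]:19*22376988058521600+6402373705728000=431565146817638400 · T[20,3]:19*34012249593822720+22376988058521600=668609730341153280 · T[20,4]:19*30321254007719424+34012249593822720=610116075740491776 · T[20,5]:19*17950712280921504+30321254007719424=371384787345228000
[21] T[21,1]:20*121645100408832000+0=2432902008176640000 · T[21,2]:20*431565146817638400+121645100408832000=8752948036761600000 · T[21,3]:20*668609730341153280+431565146817638400=13803759753640704000 · T[21,4]:20*610116075740491776+668609730341153280=12870931245150988800 · T[21,5]:20*371384787345228000+610116075740491776=8037811822645051776
[22] T[22,2]:21*8752948036761600000+2432902008176640000=186244810780170240000 · T[22,3]:21*13803759753640704000+8752948036761600000=298631902863216384000 · T[22,4]:21*12870931245150988800+13803759753640704000=284093315901811468800 · T[22,5]:21*8037811822645051776+12870931245150988800=181664979520697076096
[23] T[23,3]:22*298631902863216384000+186244810780170240000=6756146673770930688000 · T[23,4]:22*284093315901811468800+298631902863216384000=6548684852703068697600 · T[23,5]:22*181664979520697076096+284093315901811468800=4280722865357147142912
Read c(23,3) = 6756146673770930688000, c(23,4) = 6548684852703068697600, c(23,5) = 4280722865357147142912.

6756146673770930688000, 6548684852703068697600, 4280722865357147142912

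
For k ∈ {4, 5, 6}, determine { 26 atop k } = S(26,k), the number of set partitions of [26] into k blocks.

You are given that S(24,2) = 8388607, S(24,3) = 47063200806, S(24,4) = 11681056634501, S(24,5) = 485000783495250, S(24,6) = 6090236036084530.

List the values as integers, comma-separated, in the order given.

r25: T_25,3=3×47063200806+8388607=141197991025; T_25,4=4×11681056634501+47063200806=46771289738810; T_25,5=5×485000783495250+11681056634501=2436684974110751; T_25,6=6×6090236036084530+485000783495250=37026417000002430
r26: T_26,4=4×46771289738810+141197991025=187226356946265; T_26,5=5×2436684974110751+46771289738810=12230196160292565; T_26,6=6×37026417000002430+2436684974110751=224595186974125331
Read S(26,4) = 187226356946265, S(26,5) = 12230196160292565, S(26,6) = 224595186974125331.

187226356946265, 12230196160292565, 224595186974125331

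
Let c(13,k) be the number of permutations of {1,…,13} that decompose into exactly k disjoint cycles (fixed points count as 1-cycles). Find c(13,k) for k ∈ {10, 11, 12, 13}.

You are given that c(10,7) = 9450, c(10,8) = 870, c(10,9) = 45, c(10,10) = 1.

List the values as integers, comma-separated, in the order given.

55770, 2717, 78, 1

r11: T_11,8=10×870+9450=18150; T_11,9=10×45+870=1320; T_11,10=10×1+45=55; T_11,11=10×0+1=1
r12: T_12,9=11×1320+18150=32670; T_12,10=11×55+1320=1925; T_12,11=11×1+55=66; T_12,12=11×0+1=1
r13: T_13,10=12×1925+32670=55770; T_13,11=12×66+1925=2717; T_13,12=12×1+66=78; T_13,13=12×0+1=1
Read c(13,10) = 55770, c(13,11) = 2717, c(13,12) = 78, c(13,13) = 1.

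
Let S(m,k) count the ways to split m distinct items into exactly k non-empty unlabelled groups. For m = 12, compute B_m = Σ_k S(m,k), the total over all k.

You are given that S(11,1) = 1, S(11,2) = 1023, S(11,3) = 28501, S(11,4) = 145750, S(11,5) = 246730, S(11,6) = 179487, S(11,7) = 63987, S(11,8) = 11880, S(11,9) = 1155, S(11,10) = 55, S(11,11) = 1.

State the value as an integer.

4213597

row 12: T[12][1]=1·1+0=1  T[12][2]=2·1023+1=2047  T[12][3]=3·28501+1023=86526  T[12][4]=4·145750+28501=611501  T[12][5]=5·246730+145750=1379400  T[12][6]=6·179487+246730=1323652  T[12][7]=7·63987+179487=627396  T[12][8]=8·11880+63987=159027  T[12][9]=9·1155+11880=22275  T[12][10]=10·55+1155=1705  T[12][11]=11·1+55=66  T[12][12]=12·0+1=1
B_12 = ΣS(12,k) = 1+2047+86526+611501+1379400+1323652+627396+159027+22275+1705+66+1 = 4213597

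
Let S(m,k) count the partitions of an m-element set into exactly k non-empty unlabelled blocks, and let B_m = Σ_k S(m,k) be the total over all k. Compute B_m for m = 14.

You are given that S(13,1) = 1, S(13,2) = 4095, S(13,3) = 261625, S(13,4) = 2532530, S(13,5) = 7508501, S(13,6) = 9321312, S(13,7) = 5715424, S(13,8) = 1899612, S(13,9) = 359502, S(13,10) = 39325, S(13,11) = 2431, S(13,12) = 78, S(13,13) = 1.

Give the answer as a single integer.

[14] T[14,1]:1*1+0=1 · T[14,2]:2*4095+1=8191 · T[14,3]:3*261625+4095=788970 · T[14,4]:4*2532530+261625=10391745 · T[14,5]:5*7508501+2532530=40075035 · T[14,6]:6*9321312+7508501=63436373 · T[14,7]:7*5715424+9321312=49329280 · T[14,8]:8*1899612+5715424=20912320 · T[14,9]:9*359502+1899612=5135130 · T[14,10]:10*39325+359502=752752 · T[14,11]:11*2431+39325=66066 · T[14,12]:12*78+2431=3367 · T[14,13]:13*1+78=91 · T[14,14]:14*0+1=1
B_14 = ΣS(14,k) = 1+8191+788970+10391745+40075035+63436373+49329280+20912320+5135130+752752+66066+3367+91+1 = 190899322

190899322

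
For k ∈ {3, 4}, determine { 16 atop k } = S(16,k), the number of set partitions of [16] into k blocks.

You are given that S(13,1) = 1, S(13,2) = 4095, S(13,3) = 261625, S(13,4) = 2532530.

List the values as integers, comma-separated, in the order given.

i=14: T(14,1)=0+1·1=1 | T(14,2)=1+2·4095=8191 | T(14,3)=4095+3·261625=788970 | T(14,4)=261625+4·2532530=10391745
i=15: T(15,2)=1+2·8191=16383 | T(15,3)=8191+3·788970=2375101 | T(15,4)=788970+4·10391745=42355950
i=16: T(16,3)=16383+3·2375101=7141686 | T(16,4)=2375101+4·42355950=171798901
Read S(16,3) = 7141686, S(16,4) = 171798901.

7141686, 171798901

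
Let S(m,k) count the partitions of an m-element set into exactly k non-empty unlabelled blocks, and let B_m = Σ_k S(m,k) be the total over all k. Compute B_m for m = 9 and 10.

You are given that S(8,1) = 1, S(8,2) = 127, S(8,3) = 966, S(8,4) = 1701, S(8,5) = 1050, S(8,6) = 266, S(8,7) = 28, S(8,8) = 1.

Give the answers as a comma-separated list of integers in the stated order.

@9  (9,1):1·1+0→1, (9,2):127·2+1→255, (9,3):966·3+127→3025, (9,4):1701·4+966→7770, (9,5):1050·5+1701→6951, (9,6):266·6+1050→2646, (9,7):28·7+266→462, (9,8):1·8+28→36, (9,9):0·9+1→1
@10  (10,1):1·1+0→1, (10,2):255·2+1→511, (10,3):3025·3+255→9330, (10,4):7770·4+3025→34105, (10,5):6951·5+7770→42525, (10,6):2646·6+6951→22827, (10,7):462·7+2646→5880, (10,8):36·8+462→750, (10,9):1·9+36→45, (10,10):0·10+1→1
B_9 = ΣS(9,k) = 1+255+3025+7770+6951+2646+462+36+1 = 21147
B_10 = ΣS(10,k) = 1+511+9330+34105+42525+22827+5880+750+45+1 = 115975

21147, 115975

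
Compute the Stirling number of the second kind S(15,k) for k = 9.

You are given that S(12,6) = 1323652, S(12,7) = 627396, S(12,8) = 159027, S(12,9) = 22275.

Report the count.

67128490

i=13: T(13,7)=1323652+7·627396=5715424 | T(13,8)=627396+8·159027=1899612 | T(13,9)=159027+9·22275=359502
i=14: T(14,8)=5715424+8·1899612=20912320 | T(14,9)=1899612+9·359502=5135130
i=15: T(15,9)=20912320+9·5135130=67128490
Read S(15,9) = 67128490.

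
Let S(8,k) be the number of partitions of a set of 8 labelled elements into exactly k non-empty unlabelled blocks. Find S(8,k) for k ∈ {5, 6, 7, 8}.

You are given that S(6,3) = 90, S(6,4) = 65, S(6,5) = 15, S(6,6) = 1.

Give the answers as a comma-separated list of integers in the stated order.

1050, 266, 28, 1

@7  (7,4):65·4+90→350, (7,5):15·5+65→140, (7,6):1·6+15→21, (7,7):0·7+1→1
@8  (8,5):140·5+350→1050, (8,6):21·6+140→266, (8,7):1·7+21→28, (8,8):0·8+1→1
Read S(8,5) = 1050, S(8,6) = 266, S(8,7) = 28, S(8,8) = 1.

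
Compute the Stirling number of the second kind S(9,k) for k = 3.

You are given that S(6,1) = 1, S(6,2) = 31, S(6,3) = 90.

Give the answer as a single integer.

r7: T_7,1=1×1+0=1; T_7,2=2×31+1=63; T_7,3=3×90+31=301
r8: T_8,2=2×63+1=127; T_8,3=3×301+63=966
r9: T_9,3=3×966+127=3025
Read S(9,3) = 3025.

3025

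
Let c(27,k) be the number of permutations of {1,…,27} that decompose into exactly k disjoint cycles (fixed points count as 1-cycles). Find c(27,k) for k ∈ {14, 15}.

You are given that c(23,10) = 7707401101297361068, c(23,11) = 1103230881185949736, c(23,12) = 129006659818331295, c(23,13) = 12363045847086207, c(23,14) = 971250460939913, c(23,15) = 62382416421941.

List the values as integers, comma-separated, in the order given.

@24  (24,11):1103230881185949736·23+7707401101297361068→33081711368574204996, (24,12):129006659818331295·23+1103230881185949736→4070384057007569521, (24,13):12363045847086207·23+129006659818331295→413356714301314056, (24,14):971250460939913·23+12363045847086207→34701806448704206, (24,15):62382416421941·23+971250460939913→2406046038644556
@25  (25,12):4070384057007569521·24+33081711368574204996→130770928736755873500, (25,13):413356714301314056·24+4070384057007569521→13990945200239106865, (25,14):34701806448704206·24+413356714301314056→1246200069070215000, (25,15):2406046038644556·24+34701806448704206→92446911376173550
@26  (26,13):13990945200239106865·25+130770928736755873500→480544558742733545125, (26,14):1246200069070215000·25+13990945200239106865→45145946926994481865, (26,15):92446911376173550·25+1246200069070215000→3557372853474553750
@27  (27,14):45145946926994481865·26+480544558742733545125→1654339178844590073615, (27,15):3557372853474553750·26+45145946926994481865→137637641117332879365
Read c(27,14) = 1654339178844590073615, c(27,15) = 137637641117332879365.

1654339178844590073615, 137637641117332879365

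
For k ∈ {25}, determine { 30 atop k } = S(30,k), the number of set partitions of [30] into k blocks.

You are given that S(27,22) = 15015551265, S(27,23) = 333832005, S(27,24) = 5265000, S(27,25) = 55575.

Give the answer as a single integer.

49402080000

r28: T_28,23=23×333832005+15015551265=22693687380; T_28,24=24×5265000+333832005=460192005; T_28,25=25×55575+5265000=6654375
r29: T_29,24=24×460192005+22693687380=33738295500; T_29,25=25×6654375+460192005=626551380
r30: T_30,25=25×626551380+33738295500=49402080000
Read S(30,25) = 49402080000.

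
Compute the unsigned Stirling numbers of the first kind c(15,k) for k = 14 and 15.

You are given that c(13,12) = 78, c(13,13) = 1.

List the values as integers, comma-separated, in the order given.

[14] T[14,13]:13*1+78=91 · T[14,14]:13*0+1=1
[15] T[15,14]:14*1+91=105 · T[15,15]:14*0+1=1
Read c(15,14) = 105, c(15,15) = 1.

105, 1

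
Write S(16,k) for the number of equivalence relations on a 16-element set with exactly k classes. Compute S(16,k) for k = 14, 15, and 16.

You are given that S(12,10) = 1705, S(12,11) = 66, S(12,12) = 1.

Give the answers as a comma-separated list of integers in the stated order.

@13  (13,11):66·11+1705→2431, (13,12):1·12+66→78, (13,13):0·13+1→1
@14  (14,12):78·12+2431→3367, (14,13):1·13+78→91, (14,14):0·14+1→1
@15  (15,13):91·13+3367→4550, (15,14):1·14+91→105, (15,15):0·15+1→1
@16  (16,14):105·14+4550→6020, (16,15):1·15+105→120, (16,16):0·16+1→1
Read S(16,14) = 6020, S(16,15) = 120, S(16,16) = 1.

6020, 120, 1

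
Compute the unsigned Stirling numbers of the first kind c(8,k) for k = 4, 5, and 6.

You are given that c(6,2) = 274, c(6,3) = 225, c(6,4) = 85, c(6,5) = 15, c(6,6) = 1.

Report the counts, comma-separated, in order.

6769, 1960, 322

r7: T_7,3=6×225+274=1624; T_7,4=6×85+225=735; T_7,5=6×15+85=175; T_7,6=6×1+15=21
r8: T_8,4=7×735+1624=6769; T_8,5=7×175+735=1960; T_8,6=7×21+175=322
Read c(8,4) = 6769, c(8,5) = 1960, c(8,6) = 322.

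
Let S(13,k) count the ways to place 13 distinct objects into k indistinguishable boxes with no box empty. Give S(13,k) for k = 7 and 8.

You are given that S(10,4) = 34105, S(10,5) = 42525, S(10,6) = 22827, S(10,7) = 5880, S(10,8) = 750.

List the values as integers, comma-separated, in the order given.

r11: T_11,5=5×42525+34105=246730; T_11,6=6×22827+42525=179487; T_11,7=7×5880+22827=63987; T_11,8=8×750+5880=11880
r12: T_12,6=6×179487+246730=1323652; T_12,7=7×63987+179487=627396; T_12,8=8×11880+63987=159027
r13: T_13,7=7×627396+1323652=5715424; T_13,8=8×159027+627396=1899612
Read S(13,7) = 5715424, S(13,8) = 1899612.

5715424, 1899612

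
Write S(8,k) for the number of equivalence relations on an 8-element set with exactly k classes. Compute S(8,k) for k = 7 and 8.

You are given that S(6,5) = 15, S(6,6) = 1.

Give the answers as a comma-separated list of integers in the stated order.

28, 1

@7  (7,6):1·6+15→21, (7,7):0·7+1→1
@8  (8,7):1·7+21→28, (8,8):0·8+1→1
Read S(8,7) = 28, S(8,8) = 1.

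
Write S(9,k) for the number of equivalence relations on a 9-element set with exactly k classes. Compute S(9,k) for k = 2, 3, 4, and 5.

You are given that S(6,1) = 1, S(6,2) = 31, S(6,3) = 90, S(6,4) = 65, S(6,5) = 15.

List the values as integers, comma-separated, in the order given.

@7  (7,1):1·1+0→1, (7,2):31·2+1→63, (7,3):90·3+31→301, (7,4):65·4+90→350, (7,5):15·5+65→140
@8  (8,1):1·1+0→1, (8,2):63·2+1→127, (8,3):301·3+63→966, (8,4):350·4+301→1701, (8,5):140·5+350→1050
@9  (9,2):127·2+1→255, (9,3):966·3+127→3025, (9,4):1701·4+966→7770, (9,5):1050·5+1701→6951
Read S(9,2) = 255, S(9,3) = 3025, S(9,4) = 7770, S(9,5) = 6951.

255, 3025, 7770, 6951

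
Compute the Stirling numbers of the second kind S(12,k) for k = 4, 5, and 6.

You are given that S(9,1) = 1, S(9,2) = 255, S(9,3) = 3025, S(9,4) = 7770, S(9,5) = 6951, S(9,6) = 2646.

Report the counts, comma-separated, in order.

row 10: T[10][2]=2·255+1=511  T[10][3]=3·3025+255=9330  T[10][4]=4·7770+3025=34105  T[10][5]=5·6951+7770=42525  T[10][6]=6·2646+6951=22827
row 11: T[11][3]=3·9330+511=28501  T[11][4]=4·34105+9330=145750  T[11][5]=5·42525+34105=246730  T[11][6]=6·22827+42525=179487
row 12: T[12][4]=4·145750+28501=611501  T[12][5]=5·246730+145750=1379400  T[12][6]=6·179487+246730=1323652
Read S(12,4) = 611501, S(12,5) = 1379400, S(12,6) = 1323652.

611501, 1379400, 1323652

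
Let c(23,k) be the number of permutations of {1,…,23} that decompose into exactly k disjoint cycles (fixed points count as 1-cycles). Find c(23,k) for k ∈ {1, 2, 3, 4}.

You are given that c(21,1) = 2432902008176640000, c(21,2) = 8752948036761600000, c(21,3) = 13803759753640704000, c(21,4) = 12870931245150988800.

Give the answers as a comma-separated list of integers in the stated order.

i=22: T(22,1)=0+21·2432902008176640000=51090942171709440000 | T(22,2)=2432902008176640000+21·8752948036761600000=186244810780170240000 | T(22,3)=8752948036761600000+21·13803759753640704000=298631902863216384000 | T(22,4)=13803759753640704000+21·12870931245150988800=284093315901811468800
i=23: T(23,1)=0+22·51090942171709440000=1124000727777607680000 | T(23,2)=51090942171709440000+22·186244810780170240000=4148476779335454720000 | T(23,3)=186244810780170240000+22·298631902863216384000=6756146673770930688000 | T(23,4)=298631902863216384000+22·284093315901811468800=6548684852703068697600
Read c(23,1) = 1124000727777607680000, c(23,2) = 4148476779335454720000, c(23,3) = 6756146673770930688000, c(23,4) = 6548684852703068697600.

1124000727777607680000, 4148476779335454720000, 6756146673770930688000, 6548684852703068697600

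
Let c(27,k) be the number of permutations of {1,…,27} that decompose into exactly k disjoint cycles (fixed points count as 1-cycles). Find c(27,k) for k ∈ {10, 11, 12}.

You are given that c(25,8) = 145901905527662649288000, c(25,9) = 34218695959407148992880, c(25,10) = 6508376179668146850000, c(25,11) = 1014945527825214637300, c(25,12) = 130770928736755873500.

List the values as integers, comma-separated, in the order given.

r26: T_26,9=25×34218695959407148992880+145901905527662649288000=1001369304512841374110000; T_26,10=25×6508376179668146850000+34218695959407148992880=196928100451110820242880; T_26,11=25×1014945527825214637300+6508376179668146850000=31882014375298512782500; T_26,12=25×130770928736755873500+1014945527825214637300=4284218746244111474800
r27: T_27,10=26×196928100451110820242880+1001369304512841374110000=6121499916241722700424880; T_27,11=26×31882014375298512782500+196928100451110820242880=1025860474208872152587880; T_27,12=26×4284218746244111474800+31882014375298512782500=143271701777645411127300
Read c(27,10) = 6121499916241722700424880, c(27,11) = 1025860474208872152587880, c(27,12) = 143271701777645411127300.

6121499916241722700424880, 1025860474208872152587880, 143271701777645411127300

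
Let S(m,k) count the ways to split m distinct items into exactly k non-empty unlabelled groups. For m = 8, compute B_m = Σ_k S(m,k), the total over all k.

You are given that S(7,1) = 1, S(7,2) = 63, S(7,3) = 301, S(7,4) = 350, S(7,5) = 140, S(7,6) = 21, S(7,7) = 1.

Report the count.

4140

r8: T_8,1=1×1+0=1; T_8,2=2×63+1=127; T_8,3=3×301+63=966; T_8,4=4×350+301=1701; T_8,5=5×140+350=1050; T_8,6=6×21+140=266; T_8,7=7×1+21=28; T_8,8=8×0+1=1
B_8 = ΣS(8,k) = 1+127+966+1701+1050+266+28+1 = 4140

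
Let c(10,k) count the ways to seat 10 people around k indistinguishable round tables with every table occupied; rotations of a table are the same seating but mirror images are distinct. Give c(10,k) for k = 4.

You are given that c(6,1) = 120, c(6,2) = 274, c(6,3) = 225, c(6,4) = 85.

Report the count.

row 7: T[7][1]=6·120+0=720  T[7][2]=6·274+120=1764  T[7][3]=6·225+274=1624  T[7][4]=6·85+225=735
row 8: T[8][2]=7·1764+720=13068  T[8][3]=7·1624+1764=13132  T[8][4]=7·735+1624=6769
row 9: T[9][3]=8·13132+13068=118124  T[9][4]=8·6769+13132=67284
row 10: T[10][4]=9·67284+118124=723680
Read c(10,4) = 723680.

723680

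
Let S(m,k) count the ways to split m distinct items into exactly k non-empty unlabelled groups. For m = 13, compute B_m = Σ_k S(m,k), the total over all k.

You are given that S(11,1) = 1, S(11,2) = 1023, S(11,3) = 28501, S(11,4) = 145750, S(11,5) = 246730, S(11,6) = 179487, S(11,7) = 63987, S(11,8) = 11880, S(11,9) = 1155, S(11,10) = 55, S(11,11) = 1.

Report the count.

27644437

[12] T[12,1]:1*1+0=1 · T[12,2]:2*1023+1=2047 · T[12,3]:3*28501+1023=86526 · T[12,4]:4*145750+28501=611501 · T[12,5]:5*246730+145750=1379400 · T[12,6]:6*179487+246730=1323652 · T[12,7]:7*63987+179487=627396 · T[12,8]:8*11880+63987=159027 · T[12,9]:9*1155+11880=22275 · T[12,10]:10*55+1155=1705 · T[12,11]:11*1+55=66 · T[12,12]:12*0+1=1
[13] T[13,1]:1*1+0=1 · T[13,2]:2*2047+1=4095 · T[13,3]:3*86526+2047=261625 · T[13,4]:4*611501+86526=2532530 · T[13,5]:5*1379400+611501=7508501 · T[13,6]:6*1323652+1379400=9321312 · T[13,7]:7*627396+1323652=5715424 · T[13,8]:8*159027+627396=1899612 · T[13,9]:9*22275+159027=359502 · T[13,10]:10*1705+22275=39325 · T[13,11]:11*66+1705=2431 · T[13,12]:12*1+66=78 · T[13,13]:13*0+1=1
B_13 = ΣS(13,k) = 1+4095+261625+2532530+7508501+9321312+5715424+1899612+359502+39325+2431+78+1 = 27644437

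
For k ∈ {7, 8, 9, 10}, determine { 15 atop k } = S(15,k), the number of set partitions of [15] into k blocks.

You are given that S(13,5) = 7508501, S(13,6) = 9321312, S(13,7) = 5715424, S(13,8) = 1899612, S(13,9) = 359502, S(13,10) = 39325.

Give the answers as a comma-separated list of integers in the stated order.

408741333, 216627840, 67128490, 12662650

row 14: T[14][6]=6·9321312+7508501=63436373  T[14][7]=7·5715424+9321312=49329280  T[14][8]=8·1899612+5715424=20912320  T[14][9]=9·359502+1899612=5135130  T[14][10]=10·39325+359502=752752
row 15: T[15][7]=7·49329280+63436373=408741333  T[15][8]=8·20912320+49329280=216627840  T[15][9]=9·5135130+20912320=67128490  T[15][10]=10·752752+5135130=12662650
Read S(15,7) = 408741333, S(15,8) = 216627840, S(15,9) = 67128490, S(15,10) = 12662650.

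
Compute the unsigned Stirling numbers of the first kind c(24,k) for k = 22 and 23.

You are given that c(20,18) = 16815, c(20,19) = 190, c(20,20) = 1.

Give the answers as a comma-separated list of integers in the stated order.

row 21: T[21][19]=20·190+16815=20615  T[21][20]=20·1+190=210  T[21][21]=20·0+1=1
row 22: T[22][20]=21·210+20615=25025  T[22][21]=21·1+210=231  T[22][22]=21·0+1=1
row 23: T[23][21]=22·231+25025=30107  T[23][22]=22·1+231=253  T[23][23]=22·0+1=1
row 24: T[24][22]=23·253+30107=35926  T[24][23]=23·1+253=276
Read c(24,22) = 35926, c(24,23) = 276.

35926, 276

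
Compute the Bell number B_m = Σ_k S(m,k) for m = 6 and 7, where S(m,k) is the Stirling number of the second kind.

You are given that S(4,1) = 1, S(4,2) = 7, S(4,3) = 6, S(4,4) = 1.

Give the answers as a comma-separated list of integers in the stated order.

203, 877

@5  (5,1):1·1+0→1, (5,2):7·2+1→15, (5,3):6·3+7→25, (5,4):1·4+6→10, (5,5):0·5+1→1
@6  (6,1):1·1+0→1, (6,2):15·2+1→31, (6,3):25·3+15→90, (6,4):10·4+25→65, (6,5):1·5+10→15, (6,6):0·6+1→1
@7  (7,1):1·1+0→1, (7,2):31·2+1→63, (7,3):90·3+31→301, (7,4):65·4+90→350, (7,5):15·5+65→140, (7,6):1·6+15→21, (7,7):0·7+1→1
B_6 = ΣS(6,k) = 1+31+90+65+15+1 = 203
B_7 = ΣS(7,k) = 1+63+301+350+140+21+1 = 877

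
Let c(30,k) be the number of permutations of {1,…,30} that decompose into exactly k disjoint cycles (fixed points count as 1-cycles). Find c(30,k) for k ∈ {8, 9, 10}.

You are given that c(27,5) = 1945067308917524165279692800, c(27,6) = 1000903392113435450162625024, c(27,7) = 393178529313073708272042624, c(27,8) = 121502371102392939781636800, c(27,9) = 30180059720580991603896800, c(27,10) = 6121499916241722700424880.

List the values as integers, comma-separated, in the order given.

3674201658710345201899117607040, 981347603630155088295475765440, 215760462268683520394805979744

i=28: T(28,6)=1945067308917524165279692800+27·1000903392113435450162625024=28969458895980281319670568448 | T(28,7)=1000903392113435450162625024+27·393178529313073708272042624=11616723683566425573507775872 | T(28,8)=393178529313073708272042624+27·121502371102392939781636800=3673742549077683082376236224 | T(28,9)=121502371102392939781636800+27·30180059720580991603896800=936363983558079713086850400 | T(28,10)=30180059720580991603896800+27·6121499916241722700424880=195460557459107504515368560
i=29: T(29,7)=28969458895980281319670568448+28·11616723683566425573507775872=354237722035840197377888292864 | T(29,8)=11616723683566425573507775872+28·3673742549077683082376236224=114481515057741551880042390144 | T(29,9)=3673742549077683082376236224+28·936363983558079713086850400=29891934088703915048808047424 | T(29,10)=936363983558079713086850400+28·195460557459107504515368560=6409259592413089839517170080
i=30: T(30,8)=354237722035840197377888292864+29·114481515057741551880042390144=3674201658710345201899117607040 | T(30,9)=114481515057741551880042390144+29·29891934088703915048808047424=981347603630155088295475765440 | T(30,10)=29891934088703915048808047424+29·6409259592413089839517170080=215760462268683520394805979744
Read c(30,8) = 3674201658710345201899117607040, c(30,9) = 981347603630155088295475765440, c(30,10) = 215760462268683520394805979744.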